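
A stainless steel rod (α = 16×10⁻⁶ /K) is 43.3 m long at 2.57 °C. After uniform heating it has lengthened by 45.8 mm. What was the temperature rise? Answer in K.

ΔL = αL₀ΔT ⇒ ΔT = ΔL / (αL₀)
ΔT = 45.8×10⁻³ m / (16×10⁻⁶ × 43.3 m) = 66.109 K

ΔT = 66.1 K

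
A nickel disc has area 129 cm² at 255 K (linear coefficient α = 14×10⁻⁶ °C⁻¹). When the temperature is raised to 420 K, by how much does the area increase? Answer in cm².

ΔA = 0.596 cm²

Area coefficient ≈ 2α; |ΔT| = 165 K
ΔA = 2αA₀ΔT = 2(14×10⁻⁶)(129)(165) = 0.596 cm²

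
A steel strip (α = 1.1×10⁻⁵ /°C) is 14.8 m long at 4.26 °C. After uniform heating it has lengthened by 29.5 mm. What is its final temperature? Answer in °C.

ΔL = αL₀ΔT ⇒ ΔT = ΔL / (αL₀)
ΔT = 29.5×10⁻³ m / (1.1×10⁻⁵ × 14.8 m) = 181.20 K
T = 4.26 + 181.20 = 185.46 °C

T = 185 °C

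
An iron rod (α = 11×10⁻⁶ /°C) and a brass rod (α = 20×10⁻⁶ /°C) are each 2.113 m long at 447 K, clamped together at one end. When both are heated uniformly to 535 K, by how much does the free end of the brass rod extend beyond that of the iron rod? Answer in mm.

ΔT = 88 K
iron: ΔL = 11×10⁻⁶ × 2.113 m × 88 = 2.0454×10⁻³ m = 2.0454 mm
brass: ΔL = 20×10⁻⁶ × 2.113 m × 88 = 3.7189×10⁻³ m = 3.7189 mm
difference = 3.7189 − 2.0454 = 1.6735 mm

1.67 mm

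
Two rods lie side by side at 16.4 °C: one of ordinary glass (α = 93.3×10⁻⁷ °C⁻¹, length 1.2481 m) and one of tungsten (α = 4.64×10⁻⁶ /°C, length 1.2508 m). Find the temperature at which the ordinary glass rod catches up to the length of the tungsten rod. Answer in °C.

Equal length when α₁L₁ΔT − α₂L₂ΔT = L₂ − L₁ = 2.70×10⁻³ m
α₁L₁ = 1.1644773×10⁻⁵, α₂L₂ = 5.803712×10⁻⁶ → Δ(αL) = 5.841061×10⁻⁶ m/K
ΔT = 2.70×10⁻³ / 5.841061×10⁻⁶ = 462.245 K, so T = 16.4 + 462.245 = 478.645 °C

T = 478.6 °C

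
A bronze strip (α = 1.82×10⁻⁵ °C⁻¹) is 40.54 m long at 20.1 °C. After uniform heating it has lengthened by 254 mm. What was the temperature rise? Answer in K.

ΔL = αL₀ΔT ⇒ ΔT = ΔL / (αL₀)
ΔT = 254×10⁻³ m / (1.82×10⁻⁵ × 40.54 m) = 344.25 K

ΔT = 344 K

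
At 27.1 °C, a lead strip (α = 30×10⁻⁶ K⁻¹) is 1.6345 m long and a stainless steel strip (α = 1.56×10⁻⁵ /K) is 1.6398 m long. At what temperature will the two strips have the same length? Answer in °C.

L₁(1 + α₁ΔT) = L₂(1 + α₂ΔT) ⇒ ΔT = (L₂ − L₁)/(α₁L₁ − α₂L₂)
L₂ − L₁ = 1.6398 − 1.6345 = 5.30×10⁻³ m
α₁L₁ − α₂L₂ = 30×10⁻⁶×1.6345 − 1.56×10⁻⁵×1.6398 = 2.345412×10⁻⁵ m/K
ΔT = 5.30×10⁻³ / 2.345412×10⁻⁵ = 225.973 K
T = 27.1 + 225.973 = 253.073 °C

T = 253.1 °C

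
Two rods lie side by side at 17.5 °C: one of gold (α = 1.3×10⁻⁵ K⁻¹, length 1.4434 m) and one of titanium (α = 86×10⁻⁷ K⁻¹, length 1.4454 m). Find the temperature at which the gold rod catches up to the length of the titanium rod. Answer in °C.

L₁(1 + α₁ΔT) = L₂(1 + α₂ΔT) ⇒ ΔT = (L₂ − L₁)/(α₁L₁ − α₂L₂)
L₂ − L₁ = 1.4454 − 1.4434 = 2.00×10⁻³ m
α₁L₁ − α₂L₂ = 1.3×10⁻⁵×1.4434 − 86×10⁻⁷×1.4454 = 6.33376×10⁻⁶ m/K
ΔT = 2.00×10⁻³ / 6.33376×10⁻⁶ = 315.768 K
T = 17.5 + 315.768 = 333.268 °C

T = 333.3 °C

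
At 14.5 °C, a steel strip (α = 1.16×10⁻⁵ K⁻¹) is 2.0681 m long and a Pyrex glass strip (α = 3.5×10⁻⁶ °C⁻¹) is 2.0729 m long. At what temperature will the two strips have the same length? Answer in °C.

Equal length when α₁L₁ΔT − α₂L₂ΔT = L₂ − L₁ = 4.80×10⁻³ m
α₁L₁ = 2.398996×10⁻⁵, α₂L₂ = 7.25515×10⁻⁶ → Δ(αL) = 1.673481×10⁻⁵ m/K
ΔT = 4.80×10⁻³ / 1.673481×10⁻⁵ = 286.827 K, so T = 14.5 + 286.827 = 301.327 °C

T = 301.3 °C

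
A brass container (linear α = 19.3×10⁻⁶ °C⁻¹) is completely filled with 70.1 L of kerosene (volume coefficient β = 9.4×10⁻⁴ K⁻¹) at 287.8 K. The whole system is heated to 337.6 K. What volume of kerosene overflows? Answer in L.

The container also expands: β_container ≈ 3α = 5.79×10⁻⁵ /K
Net overflow = V₀(β_liq − 3α_cont)ΔT
β − 3α = 9.40×10⁻⁴ − 5.79×10⁻⁵ = 8.821×10⁻⁴ /K; ΔT = 49.8 K
ΔV = 70.1 × 8.821×10⁻⁴ × 49.8 = 3.08 L

3.08 L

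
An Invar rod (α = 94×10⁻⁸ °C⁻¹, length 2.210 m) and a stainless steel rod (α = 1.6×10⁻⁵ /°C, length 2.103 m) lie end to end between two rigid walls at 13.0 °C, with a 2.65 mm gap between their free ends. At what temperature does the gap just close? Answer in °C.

Gap closes when ΔL₁ + ΔL₂ = 2.65 mm = 2.65×10⁻³ m
(α₁L₁ + α₂L₂)ΔT = g
α₁L₁ + α₂L₂ = 94×10⁻⁸×2.210 + 1.6×10⁻⁵×2.103 = 3.57254×10⁻⁵ m/K
ΔT = 2.65×10⁻³ / 3.57254×10⁻⁵ = 74.177 K
T = 13.0 + 74.177 = 87.177 °C

T = 87.2 °C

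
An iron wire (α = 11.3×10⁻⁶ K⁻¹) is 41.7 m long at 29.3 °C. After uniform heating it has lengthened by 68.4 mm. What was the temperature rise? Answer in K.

ΔL = αL₀ΔT ⇒ ΔT = ΔL / (αL₀)
ΔT = 68.4×10⁻³ m / (11.3×10⁻⁶ × 41.7 m) = 145.16 K

ΔT = 145 K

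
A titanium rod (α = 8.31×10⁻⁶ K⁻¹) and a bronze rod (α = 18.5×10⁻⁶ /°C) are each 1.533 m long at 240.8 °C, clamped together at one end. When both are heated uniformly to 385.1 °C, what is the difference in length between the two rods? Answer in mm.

ΔT = 144.3 K
titanium: ΔL = 8.31×10⁻⁶ × 1.533 m × 144.3 = 1.8383×10⁻³ m = 1.8383 mm
bronze: ΔL = 18.5×10⁻⁶ × 1.533 m × 144.3 = 4.0924×10⁻³ m = 4.0924 mm
difference = 4.0924 − 1.8383 = 2.2541 mm

2.25 mm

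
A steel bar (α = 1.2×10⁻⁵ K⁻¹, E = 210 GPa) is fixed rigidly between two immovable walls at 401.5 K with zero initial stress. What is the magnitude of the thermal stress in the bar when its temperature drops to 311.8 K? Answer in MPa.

σ = 226 MPa

Fully constrained: the free strain ε = αΔT is blocked, so σ = Eε = EαΔT.
|ΔT| = 89.7 K
σ = 210×10⁹ × 1.2×10⁻⁵ × 89.7 = 2.26×10⁸ Pa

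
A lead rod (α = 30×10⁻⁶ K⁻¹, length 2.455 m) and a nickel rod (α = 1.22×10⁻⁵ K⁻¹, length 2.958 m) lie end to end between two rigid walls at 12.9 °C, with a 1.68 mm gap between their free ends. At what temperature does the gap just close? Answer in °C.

α₁L₁ = 7.365×10⁻⁵ m/K, α₂L₂ = 3.60876×10⁻⁵ m/K → total 1.097376×10⁻⁴ m/K
ΔT = g/(α₁L₁+α₂L₂) = 1.68×10⁻³ / 1.097376×10⁻⁴ = 15.309 K
T = 12.9 + 15.309 = 28.209 °C

T = 28.2 °C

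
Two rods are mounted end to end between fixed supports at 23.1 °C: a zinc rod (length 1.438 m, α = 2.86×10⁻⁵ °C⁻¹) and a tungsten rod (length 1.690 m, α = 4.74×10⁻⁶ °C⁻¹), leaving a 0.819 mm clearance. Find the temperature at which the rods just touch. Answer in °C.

α₁L₁ = 4.11268×10⁻⁵ m/K, α₂L₂ = 8.0106×10⁻⁶ m/K → total 4.91374×10⁻⁵ m/K
ΔT = g/(α₁L₁+α₂L₂) = 8.19×10⁻⁴ / 4.91374×10⁻⁵ = 16.668 K
T = 23.1 + 16.668 = 39.768 °C

T = 39.8 °C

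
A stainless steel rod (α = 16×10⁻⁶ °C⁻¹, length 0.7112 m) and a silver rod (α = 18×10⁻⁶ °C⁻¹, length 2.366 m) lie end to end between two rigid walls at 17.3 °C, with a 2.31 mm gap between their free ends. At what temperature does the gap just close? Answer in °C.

α₁L₁ = 1.13792×10⁻⁵ m/K, α₂L₂ = 4.2588×10⁻⁵ m/K → total 5.39672×10⁻⁵ m/K
ΔT = g/(α₁L₁+α₂L₂) = 2.31×10⁻³ / 5.39672×10⁻⁵ = 42.804 K
T = 17.3 + 42.804 = 60.104 °C

T = 60.1 °C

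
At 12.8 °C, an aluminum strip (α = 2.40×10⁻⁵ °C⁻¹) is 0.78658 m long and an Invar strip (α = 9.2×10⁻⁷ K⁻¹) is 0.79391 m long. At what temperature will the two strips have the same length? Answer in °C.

Equal length when α₁L₁ΔT − α₂L₂ΔT = L₂ − L₁ = 7.33×10⁻³ m
α₁L₁ = 1.887792×10⁻⁵, α₂L₂ = 7.303972×10⁻⁷ → Δ(αL) = 1.81475228×10⁻⁵ m/K
ΔT = 7.33×10⁻³ / 1.81475228×10⁻⁵ = 403.912 K, so T = 12.8 + 403.912 = 416.712 °C

T = 416.7 °C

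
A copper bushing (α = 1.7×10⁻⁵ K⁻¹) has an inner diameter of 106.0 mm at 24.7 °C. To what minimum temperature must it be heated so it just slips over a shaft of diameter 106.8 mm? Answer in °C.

T = 469 °C

Required Δd = 106.8 − 106.0 = 0.8 mm
Δd = αd₀ΔT ⇒ ΔT = Δd/(αd₀) = 0.8 / (1.7×10⁻⁵ × 106.0) = 443.95 K
T_min = 24.7 + 443.95 = 468.65 °C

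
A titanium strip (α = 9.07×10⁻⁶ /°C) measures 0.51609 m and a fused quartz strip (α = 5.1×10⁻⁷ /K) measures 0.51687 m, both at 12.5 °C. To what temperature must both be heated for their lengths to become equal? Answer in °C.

L₁(1 + α₁ΔT) = L₂(1 + α₂ΔT) ⇒ ΔT = (L₂ − L₁)/(α₁L₁ − α₂L₂)
L₂ − L₁ = 0.51687 − 0.51609 = 7.80×10⁻⁴ m
α₁L₁ − α₂L₂ = 9.07×10⁻⁶×0.51609 − 5.1×10⁻⁷×0.51687 = 4.4173326×10⁻⁶ m/K
ΔT = 7.80×10⁻⁴ / 4.4173326×10⁻⁶ = 176.577 K
T = 12.5 + 176.577 = 189.077 °C

T = 189.1 °C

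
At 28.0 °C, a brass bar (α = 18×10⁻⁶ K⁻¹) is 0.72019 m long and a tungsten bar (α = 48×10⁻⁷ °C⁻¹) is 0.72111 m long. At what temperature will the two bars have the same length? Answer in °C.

T = 124.8 °C

L₁(1 + α₁ΔT) = L₂(1 + α₂ΔT) ⇒ ΔT = (L₂ − L₁)/(α₁L₁ − α₂L₂)
L₂ − L₁ = 0.72111 − 0.72019 = 9.20×10⁻⁴ m
α₁L₁ − α₂L₂ = 18×10⁻⁶×0.72019 − 48×10⁻⁷×0.72111 = 9.502092×10⁻⁶ m/K
ΔT = 9.20×10⁻⁴ / 9.502092×10⁻⁶ = 96.821 K
T = 28.0 + 96.821 = 124.821 °C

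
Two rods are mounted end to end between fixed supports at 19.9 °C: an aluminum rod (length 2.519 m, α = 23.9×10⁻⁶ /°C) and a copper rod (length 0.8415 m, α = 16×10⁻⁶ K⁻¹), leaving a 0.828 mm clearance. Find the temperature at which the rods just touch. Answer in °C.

α₁L₁ = 6.02041×10⁻⁵ m/K, α₂L₂ = 1.3464×10⁻⁵ m/K → total 7.36681×10⁻⁵ m/K
ΔT = g/(α₁L₁+α₂L₂) = 8.28×10⁻⁴ / 7.36681×10⁻⁵ = 11.240 K
T = 19.9 + 11.240 = 31.140 °C

T = 31.1 °C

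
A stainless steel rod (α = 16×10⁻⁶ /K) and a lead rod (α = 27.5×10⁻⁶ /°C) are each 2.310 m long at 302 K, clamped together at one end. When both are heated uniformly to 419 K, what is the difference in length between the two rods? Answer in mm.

ΔT = 117 K
stainless steel: ΔL = 16×10⁻⁶ × 2.310 m × 117 = 4.3243×10⁻³ m = 4.3243 mm
lead: ΔL = 27.5×10⁻⁶ × 2.310 m × 117 = 7.4324×10⁻³ m = 7.4324 mm
difference = 7.4324 − 4.3243 = 3.1081 mm

3.11 mm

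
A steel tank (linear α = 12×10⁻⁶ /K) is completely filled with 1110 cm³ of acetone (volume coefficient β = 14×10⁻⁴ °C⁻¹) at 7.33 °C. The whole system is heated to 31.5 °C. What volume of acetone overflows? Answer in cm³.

36.6 cm³

The tank also expands: β_container ≈ 3α = 3.6×10⁻⁵ /K
Net overflow = V₀(β_liq − 3α_cont)ΔT
β − 3α = 1.40×10⁻³ − 3.6×10⁻⁵ = 1.364×10⁻³ /K; ΔT = 24.17 K
ΔV = 1110 × 1.364×10⁻³ × 24.17 = 36.6 cm³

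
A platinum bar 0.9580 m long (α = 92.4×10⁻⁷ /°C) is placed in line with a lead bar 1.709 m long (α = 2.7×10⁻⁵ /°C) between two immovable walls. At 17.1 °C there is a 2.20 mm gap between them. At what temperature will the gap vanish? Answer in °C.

T = 57.1 °C

α₁L₁ = 8.85192×10⁻⁶ m/K, α₂L₂ = 4.6143×10⁻⁵ m/K → total 5.499492×10⁻⁵ m/K
ΔT = g/(α₁L₁+α₂L₂) = 2.20×10⁻³ / 5.499492×10⁻⁵ = 40.004 K
T = 17.1 + 40.004 = 57.104 °C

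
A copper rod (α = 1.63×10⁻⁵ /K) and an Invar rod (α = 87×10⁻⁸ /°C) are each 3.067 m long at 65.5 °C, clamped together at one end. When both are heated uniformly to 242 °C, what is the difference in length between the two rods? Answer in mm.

8.35 mm

ΔT = 176.5 K
copper: ΔL = 1.63×10⁻⁵ × 3.067 m × 176.5 = 8.8236×10⁻³ m = 8.8236 mm
Invar: ΔL = 87×10⁻⁸ × 3.067 m × 176.5 = 4.7095×10⁻⁴ m = 0.47095 mm
difference = 8.8236 − 0.47095 = 8.35265 mm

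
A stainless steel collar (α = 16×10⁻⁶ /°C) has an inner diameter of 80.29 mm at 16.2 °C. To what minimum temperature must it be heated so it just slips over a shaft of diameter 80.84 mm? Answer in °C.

T = 444 °C

Required Δd = 80.84 − 80.29 = 0.55 mm
Δd = αd₀ΔT ⇒ ΔT = Δd/(αd₀) = 0.55 / (16×10⁻⁶ × 80.29) = 428.14 K
T_min = 16.2 + 428.14 = 444.34 °C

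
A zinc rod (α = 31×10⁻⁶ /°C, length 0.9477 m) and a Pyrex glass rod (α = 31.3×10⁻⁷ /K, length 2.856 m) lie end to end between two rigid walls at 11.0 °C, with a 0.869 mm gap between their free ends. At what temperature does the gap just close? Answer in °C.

α₁L₁ = 2.93787×10⁻⁵ m/K, α₂L₂ = 8.93928×10⁻⁶ m/K → total 3.831798×10⁻⁵ m/K
ΔT = g/(α₁L₁+α₂L₂) = 8.69×10⁻⁴ / 3.831798×10⁻⁵ = 22.679 K
T = 11.0 + 22.679 = 33.679 °C

T = 33.7 °C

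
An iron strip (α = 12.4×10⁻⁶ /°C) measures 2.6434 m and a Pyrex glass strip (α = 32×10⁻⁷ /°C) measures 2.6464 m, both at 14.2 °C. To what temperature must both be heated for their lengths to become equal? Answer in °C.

L₁(1 + α₁ΔT) = L₂(1 + α₂ΔT) ⇒ ΔT = (L₂ − L₁)/(α₁L₁ − α₂L₂)
L₂ − L₁ = 2.6464 − 2.6434 = 3.00×10⁻³ m
α₁L₁ − α₂L₂ = 12.4×10⁻⁶×2.6434 − 32×10⁻⁷×2.6464 = 2.430968×10⁻⁵ m/K
ΔT = 3.00×10⁻³ / 2.430968×10⁻⁵ = 123.408 K
T = 14.2 + 123.408 = 137.608 °C

T = 137.6 °C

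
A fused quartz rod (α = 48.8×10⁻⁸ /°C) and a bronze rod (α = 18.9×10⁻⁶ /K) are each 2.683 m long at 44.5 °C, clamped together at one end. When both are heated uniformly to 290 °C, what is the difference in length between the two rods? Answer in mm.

ΔT = 245.5 K
fused quartz: ΔL = 48.8×10⁻⁸ × 2.683 m × 245.5 = 3.2143×10⁻⁴ m = 0.32143 mm
bronze: ΔL = 18.9×10⁻⁶ × 2.683 m × 245.5 = 1.2449×10⁻² m = 12.449 mm
difference = 12.449 − 0.32143 = 12.12757 mm

12.1 mm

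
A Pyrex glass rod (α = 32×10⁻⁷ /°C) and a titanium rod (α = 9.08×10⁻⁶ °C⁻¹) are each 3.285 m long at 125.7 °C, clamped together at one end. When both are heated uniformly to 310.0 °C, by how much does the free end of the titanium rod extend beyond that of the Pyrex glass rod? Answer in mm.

ΔT = 184.3 K
Pyrex glass: ΔL = 32×10⁻⁷ × 3.285 m × 184.3 = 1.9374×10⁻³ m = 1.9374 mm
titanium: ΔL = 9.08×10⁻⁶ × 3.285 m × 184.3 = 5.4973×10⁻³ m = 5.4973 mm
difference = 5.4973 − 1.9374 = 3.5599 mm

3.56 mm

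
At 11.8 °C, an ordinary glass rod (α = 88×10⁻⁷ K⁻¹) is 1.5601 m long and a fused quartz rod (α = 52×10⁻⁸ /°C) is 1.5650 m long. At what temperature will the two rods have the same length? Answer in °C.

T = 391.2 °C

Equal length when α₁L₁ΔT − α₂L₂ΔT = L₂ − L₁ = 4.90×10⁻³ m
α₁L₁ = 1.372888×10⁻⁵, α₂L₂ = 8.138×10⁻⁷ → Δ(αL) = 1.291508×10⁻⁵ m/K
ΔT = 4.90×10⁻³ / 1.291508×10⁻⁵ = 379.401 K, so T = 11.8 + 379.401 = 391.201 °C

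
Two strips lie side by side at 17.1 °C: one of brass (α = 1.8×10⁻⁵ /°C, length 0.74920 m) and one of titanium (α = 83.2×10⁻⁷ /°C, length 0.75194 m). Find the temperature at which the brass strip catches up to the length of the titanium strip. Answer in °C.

Equal length when α₁L₁ΔT − α₂L₂ΔT = L₂ − L₁ = 2.74×10⁻³ m
α₁L₁ = 1.34856×10⁻⁵, α₂L₂ = 6.2561408×10⁻⁶ → Δ(αL) = 7.2294592×10⁻⁶ m/K
ΔT = 2.74×10⁻³ / 7.2294592×10⁻⁶ = 379.005 K, so T = 17.1 + 379.005 = 396.105 °C

T = 396.1 °C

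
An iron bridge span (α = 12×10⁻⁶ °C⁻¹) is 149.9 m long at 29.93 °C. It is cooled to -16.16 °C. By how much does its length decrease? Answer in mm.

ΔL = 82.9 mm

|ΔT| = |-16.16 − 29.93| = 46.09 K
ΔL = αL₀ΔT = (12×10⁻⁶)(149.9)(46.09) = 8.29×10⁻² m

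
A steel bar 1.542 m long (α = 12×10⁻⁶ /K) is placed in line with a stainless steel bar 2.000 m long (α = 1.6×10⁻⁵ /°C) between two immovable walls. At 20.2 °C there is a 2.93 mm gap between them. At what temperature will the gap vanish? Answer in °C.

T = 78.2 °C

α₁L₁ = 1.8504×10⁻⁵ m/K, α₂L₂ = 3.200×10⁻⁵ m/K → total 5.0504×10⁻⁵ m/K
ΔT = g/(α₁L₁+α₂L₂) = 2.93×10⁻³ / 5.0504×10⁻⁵ = 58.015 K
T = 20.2 + 58.015 = 78.215 °C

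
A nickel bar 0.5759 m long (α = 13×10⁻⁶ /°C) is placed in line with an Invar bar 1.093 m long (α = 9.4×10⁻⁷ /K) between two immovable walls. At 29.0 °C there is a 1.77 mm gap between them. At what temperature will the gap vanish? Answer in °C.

T = 237 °C

Gap closes when ΔL₁ + ΔL₂ = 1.77 mm = 1.77×10⁻³ m
(α₁L₁ + α₂L₂)ΔT = g
α₁L₁ + α₂L₂ = 13×10⁻⁶×0.5759 + 9.4×10⁻⁷×1.093 = 8.51412×10⁻⁶ m/K
ΔT = 1.77×10⁻³ / 8.51412×10⁻⁶ = 207.89 K
T = 29.0 + 207.89 = 236.89 °C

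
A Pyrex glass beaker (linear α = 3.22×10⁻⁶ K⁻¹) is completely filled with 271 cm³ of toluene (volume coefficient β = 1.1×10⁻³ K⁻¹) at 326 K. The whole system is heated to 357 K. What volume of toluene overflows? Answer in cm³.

The beaker also expands: β_container ≈ 3α = 9.66×10⁻⁶ /K
Net overflow = V₀(β_liq − 3α_cont)ΔT
β − 3α = 1.10×10⁻³ − 9.66×10⁻⁶ = 1.09034×10⁻³ /K; ΔT = 31 K
ΔV = 271 × 1.09034×10⁻³ × 31 = 9.16 cm³

9.16 cm³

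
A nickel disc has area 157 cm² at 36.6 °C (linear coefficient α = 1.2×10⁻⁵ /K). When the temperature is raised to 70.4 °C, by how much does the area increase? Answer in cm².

ΔA = 0.127 cm²

Area coefficient ≈ 2α; |ΔT| = 33.8 K
ΔA = 2αA₀ΔT = 2(1.2×10⁻⁵)(157)(33.8) = 0.127 cm²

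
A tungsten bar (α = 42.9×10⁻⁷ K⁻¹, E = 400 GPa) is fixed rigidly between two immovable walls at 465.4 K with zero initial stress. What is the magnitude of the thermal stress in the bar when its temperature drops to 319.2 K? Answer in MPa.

Fully constrained: the free strain ε = αΔT is blocked, so σ = Eε = EαΔT.
|ΔT| = 146.2 K
σ = 400×10⁹ × 42.9×10⁻⁷ × 146.2 = 2.51×10⁸ Pa

σ = 251 MPa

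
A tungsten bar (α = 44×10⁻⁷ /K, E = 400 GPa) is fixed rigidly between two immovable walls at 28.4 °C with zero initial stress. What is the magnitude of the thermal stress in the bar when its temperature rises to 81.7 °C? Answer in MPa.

Fully constrained: the free strain ε = αΔT is blocked, so σ = Eε = EαΔT.
|ΔT| = 53.3 K
σ = 400×10⁹ × 44×10⁻⁷ × 53.3 = 9.38×10⁷ Pa

σ = 93.8 MPa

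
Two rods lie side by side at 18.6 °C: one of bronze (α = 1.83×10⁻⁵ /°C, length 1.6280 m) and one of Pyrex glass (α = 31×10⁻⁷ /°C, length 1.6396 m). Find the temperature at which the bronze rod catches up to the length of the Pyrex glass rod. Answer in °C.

L₁(1 + α₁ΔT) = L₂(1 + α₂ΔT) ⇒ ΔT = (L₂ − L₁)/(α₁L₁ − α₂L₂)
L₂ − L₁ = 1.6396 − 1.6280 = 1.16×10⁻² m
α₁L₁ − α₂L₂ = 1.83×10⁻⁵×1.6280 − 31×10⁻⁷×1.6396 = 2.470964×10⁻⁵ m/K
ΔT = 1.16×10⁻² / 2.470964×10⁻⁵ = 469.452 K
T = 18.6 + 469.452 = 488.052 °C

T = 488.1 °C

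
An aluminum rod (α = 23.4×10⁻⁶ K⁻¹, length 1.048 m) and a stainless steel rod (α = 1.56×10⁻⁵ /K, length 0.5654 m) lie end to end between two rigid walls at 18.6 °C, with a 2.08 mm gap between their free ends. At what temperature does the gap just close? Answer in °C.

T = 81.0 °C

Gap closes when ΔL₁ + ΔL₂ = 2.08 mm = 2.08×10⁻³ m
(α₁L₁ + α₂L₂)ΔT = g
α₁L₁ + α₂L₂ = 23.4×10⁻⁶×1.048 + 1.56×10⁻⁵×0.5654 = 3.334344×10⁻⁵ m/K
ΔT = 2.08×10⁻³ / 3.334344×10⁻⁵ = 62.381 K
T = 18.6 + 62.381 = 80.981 °C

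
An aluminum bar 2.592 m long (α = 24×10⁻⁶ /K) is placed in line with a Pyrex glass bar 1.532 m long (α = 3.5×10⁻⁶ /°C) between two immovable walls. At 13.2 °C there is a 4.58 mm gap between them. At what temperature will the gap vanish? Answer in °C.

T = 81.0 °C

α₁L₁ = 6.2208×10⁻⁵ m/K, α₂L₂ = 5.362×10⁻⁶ m/K → total 6.757×10⁻⁵ m/K
ΔT = g/(α₁L₁+α₂L₂) = 4.58×10⁻³ / 6.757×10⁻⁵ = 67.782 K
T = 13.2 + 67.782 = 80.982 °C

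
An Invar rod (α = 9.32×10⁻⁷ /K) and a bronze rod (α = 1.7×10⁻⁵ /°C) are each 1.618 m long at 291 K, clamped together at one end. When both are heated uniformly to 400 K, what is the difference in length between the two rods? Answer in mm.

ΔT = 109 K
Invar: ΔL = 9.32×10⁻⁷ × 1.618 m × 109 = 1.6437×10⁻⁴ m = 0.16437 mm
bronze: ΔL = 1.7×10⁻⁵ × 1.618 m × 109 = 2.9982×10⁻³ m = 2.9982 mm
difference = 2.9982 − 0.16437 = 2.83383 mm

2.83 mm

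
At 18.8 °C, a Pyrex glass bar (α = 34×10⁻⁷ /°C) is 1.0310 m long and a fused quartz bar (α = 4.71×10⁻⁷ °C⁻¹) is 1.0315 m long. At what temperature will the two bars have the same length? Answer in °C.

L₁(1 + α₁ΔT) = L₂(1 + α₂ΔT) ⇒ ΔT = (L₂ − L₁)/(α₁L₁ − α₂L₂)
L₂ − L₁ = 1.0315 − 1.0310 = 5.00×10⁻⁴ m
α₁L₁ − α₂L₂ = 34×10⁻⁷×1.0310 − 4.71×10⁻⁷×1.0315 = 3.0195635×10⁻⁶ m/K
ΔT = 5.00×10⁻⁴ / 3.0195635×10⁻⁶ = 165.587 K
T = 18.8 + 165.587 = 184.387 °C

T = 184.4 °C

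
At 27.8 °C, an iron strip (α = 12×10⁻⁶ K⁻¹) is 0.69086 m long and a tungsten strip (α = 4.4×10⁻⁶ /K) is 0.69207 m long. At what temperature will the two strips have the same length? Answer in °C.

T = 258.5 °C

Equal length when α₁L₁ΔT − α₂L₂ΔT = L₂ − L₁ = 1.21×10⁻³ m
α₁L₁ = 8.29032×10⁻⁶, α₂L₂ = 3.045108×10⁻⁶ → Δ(αL) = 5.245212×10⁻⁶ m/K
ΔT = 1.21×10⁻³ / 5.245212×10⁻⁶ = 230.687 K, so T = 27.8 + 230.687 = 258.487 °C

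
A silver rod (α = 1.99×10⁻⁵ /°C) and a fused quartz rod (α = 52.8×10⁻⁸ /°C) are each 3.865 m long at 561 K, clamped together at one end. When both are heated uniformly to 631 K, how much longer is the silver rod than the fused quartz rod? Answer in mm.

ΔT = 70 K
silver: ΔL = 1.99×10⁻⁵ × 3.865 m × 70 = 5.3839×10⁻³ m = 5.3839 mm
fused quartz: ΔL = 52.8×10⁻⁸ × 3.865 m × 70 = 1.4285×10⁻⁴ m = 0.14285 mm
difference = 5.3839 − 0.14285 = 5.24105 mm

5.24 mm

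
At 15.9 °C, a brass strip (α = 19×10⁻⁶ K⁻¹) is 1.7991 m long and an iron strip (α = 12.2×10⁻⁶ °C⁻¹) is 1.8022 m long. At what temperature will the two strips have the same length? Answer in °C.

T = 270.1 °C

L₁(1 + α₁ΔT) = L₂(1 + α₂ΔT) ⇒ ΔT = (L₂ − L₁)/(α₁L₁ − α₂L₂)
L₂ − L₁ = 1.8022 − 1.7991 = 3.10×10⁻³ m
α₁L₁ − α₂L₂ = 19×10⁻⁶×1.7991 − 12.2×10⁻⁶×1.8022 = 1.219606×10⁻⁵ m/K
ΔT = 3.10×10⁻³ / 1.219606×10⁻⁵ = 254.180 K
T = 15.9 + 254.180 = 270.080 °C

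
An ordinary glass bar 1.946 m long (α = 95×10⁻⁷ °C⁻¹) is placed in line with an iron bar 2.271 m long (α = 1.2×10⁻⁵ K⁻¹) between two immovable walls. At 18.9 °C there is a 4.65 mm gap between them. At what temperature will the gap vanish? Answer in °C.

T = 121 °C

Gap closes when ΔL₁ + ΔL₂ = 4.65 mm = 4.65×10⁻³ m
(α₁L₁ + α₂L₂)ΔT = g
α₁L₁ + α₂L₂ = 95×10⁻⁷×1.946 + 1.2×10⁻⁵×2.271 = 4.5739×10⁻⁵ m/K
ΔT = 4.65×10⁻³ / 4.5739×10⁻⁵ = 101.66 K
T = 18.9 + 101.66 = 120.56 °C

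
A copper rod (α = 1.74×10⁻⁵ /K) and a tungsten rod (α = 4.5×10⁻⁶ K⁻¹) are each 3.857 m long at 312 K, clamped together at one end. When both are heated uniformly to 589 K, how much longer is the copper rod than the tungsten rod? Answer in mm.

13.8 mm

ΔT = 277 K
copper: ΔL = 1.74×10⁻⁵ × 3.857 m × 277 = 1.8590×10⁻² m = 18.590 mm
tungsten: ΔL = 4.5×10⁻⁶ × 3.857 m × 277 = 4.8078×10⁻³ m = 4.8078 mm
difference = 18.590 − 4.8078 = 13.7822 mm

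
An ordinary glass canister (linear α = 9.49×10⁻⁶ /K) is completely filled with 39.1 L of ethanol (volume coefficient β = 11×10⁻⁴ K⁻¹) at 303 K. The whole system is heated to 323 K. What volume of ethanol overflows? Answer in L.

0.838 L

The canister also expands: β_container ≈ 3α = 2.847×10⁻⁵ /K
Net overflow = V₀(β_liq − 3α_cont)ΔT
β − 3α = 1.10×10⁻³ − 2.847×10⁻⁵ = 1.07153×10⁻³ /K; ΔT = 20 K
ΔV = 39.1 × 1.07153×10⁻³ × 20 = 0.838 L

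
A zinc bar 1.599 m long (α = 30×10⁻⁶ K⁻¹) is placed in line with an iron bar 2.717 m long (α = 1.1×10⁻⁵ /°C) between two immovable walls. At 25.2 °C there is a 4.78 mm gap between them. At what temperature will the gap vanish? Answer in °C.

T = 86.6 °C

Gap closes when ΔL₁ + ΔL₂ = 4.78 mm = 4.78×10⁻³ m
(α₁L₁ + α₂L₂)ΔT = g
α₁L₁ + α₂L₂ = 30×10⁻⁶×1.599 + 1.1×10⁻⁵×2.717 = 7.7857×10⁻⁵ m/K
ΔT = 4.78×10⁻³ / 7.7857×10⁻⁵ = 61.395 K
T = 25.2 + 61.395 = 86.595 °C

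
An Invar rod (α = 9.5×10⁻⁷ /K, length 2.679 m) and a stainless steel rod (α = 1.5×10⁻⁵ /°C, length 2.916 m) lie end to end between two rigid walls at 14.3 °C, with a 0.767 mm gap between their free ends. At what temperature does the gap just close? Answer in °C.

T = 30.9 °C

α₁L₁ = 2.54505×10⁻⁶ m/K, α₂L₂ = 4.374×10⁻⁵ m/K → total 4.628505×10⁻⁵ m/K
ΔT = g/(α₁L₁+α₂L₂) = 7.67×10⁻⁴ / 4.628505×10⁻⁵ = 16.571 K
T = 14.3 + 16.571 = 30.871 °C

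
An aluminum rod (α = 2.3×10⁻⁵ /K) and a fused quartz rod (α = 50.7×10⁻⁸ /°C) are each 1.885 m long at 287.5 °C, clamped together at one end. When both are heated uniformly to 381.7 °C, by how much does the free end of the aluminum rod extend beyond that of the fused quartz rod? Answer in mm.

3.99 mm

ΔT = 94.2 K
aluminum: ΔL = 2.3×10⁻⁵ × 1.885 m × 94.2 = 4.0840×10⁻³ m = 4.0840 mm
fused quartz: ΔL = 50.7×10⁻⁸ × 1.885 m × 94.2 = 9.0026×10⁻⁵ m = 0.090026 mm
difference = 4.0840 − 0.090026 = 3.993974 mm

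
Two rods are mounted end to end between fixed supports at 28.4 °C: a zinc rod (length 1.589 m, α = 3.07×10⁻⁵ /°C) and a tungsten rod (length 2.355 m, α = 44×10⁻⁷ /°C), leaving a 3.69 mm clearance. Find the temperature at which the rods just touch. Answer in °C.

Gap closes when ΔL₁ + ΔL₂ = 3.69 mm = 3.69×10⁻³ m
(α₁L₁ + α₂L₂)ΔT = g
α₁L₁ + α₂L₂ = 3.07×10⁻⁵×1.589 + 44×10⁻⁷×2.355 = 5.91443×10⁻⁵ m/K
ΔT = 3.69×10⁻³ / 5.91443×10⁻⁵ = 62.390 K
T = 28.4 + 62.390 = 90.790 °C

T = 90.8 °C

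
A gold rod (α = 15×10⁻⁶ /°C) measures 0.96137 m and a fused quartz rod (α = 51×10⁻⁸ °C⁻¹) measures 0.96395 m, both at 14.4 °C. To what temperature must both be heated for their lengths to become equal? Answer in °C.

T = 199.6 °C

Equal length when α₁L₁ΔT − α₂L₂ΔT = L₂ − L₁ = 2.58×10⁻³ m
α₁L₁ = 1.442055×10⁻⁵, α₂L₂ = 4.916145×10⁻⁷ → Δ(αL) = 1.39289355×10⁻⁵ m/K
ΔT = 2.58×10⁻³ / 1.39289355×10⁻⁵ = 185.226 K, so T = 14.4 + 185.226 = 199.626 °C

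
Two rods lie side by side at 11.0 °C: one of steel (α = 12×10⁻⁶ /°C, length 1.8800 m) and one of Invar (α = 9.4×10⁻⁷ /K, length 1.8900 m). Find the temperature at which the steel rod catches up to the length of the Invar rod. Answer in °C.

T = 492.2 °C

Equal length when α₁L₁ΔT − α₂L₂ΔT = L₂ − L₁ = 1.00×10⁻² m
α₁L₁ = 2.256×10⁻⁵, α₂L₂ = 1.7766×10⁻⁶ → Δ(αL) = 2.07834×10⁻⁵ m/K
ΔT = 1.00×10⁻² / 2.07834×10⁻⁵ = 481.153 K, so T = 11.0 + 481.153 = 492.153 °C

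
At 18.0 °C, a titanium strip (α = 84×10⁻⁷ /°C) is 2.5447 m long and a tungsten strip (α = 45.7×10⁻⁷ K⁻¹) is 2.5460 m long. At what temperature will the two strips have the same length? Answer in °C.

L₁(1 + α₁ΔT) = L₂(1 + α₂ΔT) ⇒ ΔT = (L₂ − L₁)/(α₁L₁ − α₂L₂)
L₂ − L₁ = 2.5460 − 2.5447 = 1.30×10⁻³ m
α₁L₁ − α₂L₂ = 84×10⁻⁷×2.5447 − 45.7×10⁻⁷×2.5460 = 9.74026×10⁻⁶ m/K
ΔT = 1.30×10⁻³ / 9.74026×10⁻⁶ = 133.467 K
T = 18.0 + 133.467 = 151.467 °C

T = 151.5 °C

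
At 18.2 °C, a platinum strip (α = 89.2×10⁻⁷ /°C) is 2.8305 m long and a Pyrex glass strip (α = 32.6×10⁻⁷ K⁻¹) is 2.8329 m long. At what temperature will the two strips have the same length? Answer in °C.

T = 168.1 °C

L₁(1 + α₁ΔT) = L₂(1 + α₂ΔT) ⇒ ΔT = (L₂ − L₁)/(α₁L₁ − α₂L₂)
L₂ − L₁ = 2.8329 − 2.8305 = 2.40×10⁻³ m
α₁L₁ − α₂L₂ = 89.2×10⁻⁷×2.8305 − 32.6×10⁻⁷×2.8329 = 1.6012806×10⁻⁵ m/K
ΔT = 2.40×10⁻³ / 1.6012806×10⁻⁵ = 149.880 K
T = 18.2 + 149.880 = 168.080 °C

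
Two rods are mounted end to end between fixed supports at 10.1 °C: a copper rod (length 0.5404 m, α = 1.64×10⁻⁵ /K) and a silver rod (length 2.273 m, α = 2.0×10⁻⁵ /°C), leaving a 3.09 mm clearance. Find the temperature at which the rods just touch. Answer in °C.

Gap closes when ΔL₁ + ΔL₂ = 3.09 mm = 3.09×10⁻³ m
(α₁L₁ + α₂L₂)ΔT = g
α₁L₁ + α₂L₂ = 1.64×10⁻⁵×0.5404 + 2.0×10⁻⁵×2.273 = 5.432256×10⁻⁵ m/K
ΔT = 3.09×10⁻³ / 5.432256×10⁻⁵ = 56.882 K
T = 10.1 + 56.882 = 66.982 °C

T = 67.0 °C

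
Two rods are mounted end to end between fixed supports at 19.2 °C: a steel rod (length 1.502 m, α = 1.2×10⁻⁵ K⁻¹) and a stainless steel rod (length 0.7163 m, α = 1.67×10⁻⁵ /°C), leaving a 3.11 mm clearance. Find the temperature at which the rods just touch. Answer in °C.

T = 123 °C

α₁L₁ = 1.8024×10⁻⁵ m/K, α₂L₂ = 1.196221×10⁻⁵ m/K → total 2.998621×10⁻⁵ m/K
ΔT = g/(α₁L₁+α₂L₂) = 3.11×10⁻³ / 2.998621×10⁻⁵ = 103.71 K
T = 19.2 + 103.71 = 122.91 °C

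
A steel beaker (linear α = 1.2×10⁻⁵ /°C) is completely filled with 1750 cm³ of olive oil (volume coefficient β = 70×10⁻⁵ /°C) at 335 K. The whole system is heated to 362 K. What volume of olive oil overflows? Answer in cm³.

The beaker also expands: β_container ≈ 3α = 3.6×10⁻⁵ /K
Net overflow = V₀(β_liq − 3α_cont)ΔT
β − 3α = 7.00×10⁻⁴ − 3.6×10⁻⁵ = 6.64×10⁻⁴ /K; ΔT = 27 K
ΔV = 1750 × 6.64×10⁻⁴ × 27 = 31.4 cm³

31.4 cm³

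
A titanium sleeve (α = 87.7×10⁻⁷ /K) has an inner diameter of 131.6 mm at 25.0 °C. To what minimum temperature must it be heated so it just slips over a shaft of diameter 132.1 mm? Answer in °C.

Required Δd = 132.1 − 131.6 = 0.5 mm
Δd = αd₀ΔT ⇒ ΔT = Δd/(αd₀) = 0.5 / (87.7×10⁻⁷ × 131.6) = 433.23 K
T_min = 25.0 + 433.23 = 458.23 °C

T = 458 °C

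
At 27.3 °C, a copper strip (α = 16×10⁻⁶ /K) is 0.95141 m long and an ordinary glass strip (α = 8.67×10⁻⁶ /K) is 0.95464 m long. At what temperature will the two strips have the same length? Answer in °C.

L₁(1 + α₁ΔT) = L₂(1 + α₂ΔT) ⇒ ΔT = (L₂ − L₁)/(α₁L₁ − α₂L₂)
L₂ − L₁ = 0.95464 − 0.95141 = 3.23×10⁻³ m
α₁L₁ − α₂L₂ = 16×10⁻⁶×0.95141 − 8.67×10⁻⁶×0.95464 = 6.9458312×10⁻⁶ m/K
ΔT = 3.23×10⁻³ / 6.9458312×10⁻⁶ = 465.027 K
T = 27.3 + 465.027 = 492.327 °C

T = 492.3 °C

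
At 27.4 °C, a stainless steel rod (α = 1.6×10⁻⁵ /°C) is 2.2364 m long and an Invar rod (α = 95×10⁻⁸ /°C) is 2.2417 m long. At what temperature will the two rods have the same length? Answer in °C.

Equal length when α₁L₁ΔT − α₂L₂ΔT = L₂ − L₁ = 5.30×10⁻³ m
α₁L₁ = 3.57824×10⁻⁵, α₂L₂ = 2.129615×10⁻⁶ → Δ(αL) = 3.3652785×10⁻⁵ m/K
ΔT = 5.30×10⁻³ / 3.3652785×10⁻⁵ = 157.491 K, so T = 27.4 + 157.491 = 184.891 °C

T = 184.9 °C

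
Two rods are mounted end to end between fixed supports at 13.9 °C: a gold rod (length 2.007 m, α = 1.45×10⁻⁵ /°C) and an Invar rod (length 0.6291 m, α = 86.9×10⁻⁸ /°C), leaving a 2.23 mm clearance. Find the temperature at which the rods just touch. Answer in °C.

T = 89.1 °C

α₁L₁ = 2.91015×10⁻⁵ m/K, α₂L₂ = 5.466879×10⁻⁷ m/K → total 2.96481879×10⁻⁵ m/K
ΔT = g/(α₁L₁+α₂L₂) = 2.23×10⁻³ / 2.96481879×10⁻⁵ = 75.215 K
T = 13.9 + 75.215 = 89.115 °C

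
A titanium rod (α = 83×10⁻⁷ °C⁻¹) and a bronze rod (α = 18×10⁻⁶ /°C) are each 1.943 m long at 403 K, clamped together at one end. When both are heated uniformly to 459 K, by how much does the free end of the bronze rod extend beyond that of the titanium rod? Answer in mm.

ΔT = 56 K
titanium: ΔL = 83×10⁻⁷ × 1.943 m × 56 = 9.0311×10⁻⁴ m = 0.90311 mm
bronze: ΔL = 18×10⁻⁶ × 1.943 m × 56 = 1.9585×10⁻³ m = 1.9585 mm
difference = 1.9585 − 0.90311 = 1.05539 mm

1.06 mm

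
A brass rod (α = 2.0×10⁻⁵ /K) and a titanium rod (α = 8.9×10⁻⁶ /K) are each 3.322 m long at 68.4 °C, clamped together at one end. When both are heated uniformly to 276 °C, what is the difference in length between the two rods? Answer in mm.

ΔT = 207.6 K
brass: ΔL = 2.0×10⁻⁵ × 3.322 m × 207.6 = 1.3793×10⁻² m = 13.793 mm
titanium: ΔL = 8.9×10⁻⁶ × 3.322 m × 207.6 = 6.1379×10⁻³ m = 6.1379 mm
difference = 13.793 − 6.1379 = 7.6551 mm

7.66 mm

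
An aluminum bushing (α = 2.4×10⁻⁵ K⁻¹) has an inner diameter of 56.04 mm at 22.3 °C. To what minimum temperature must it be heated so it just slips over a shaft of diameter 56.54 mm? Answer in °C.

T = 394 °C

Required Δd = 56.54 − 56.04 = 0.50 mm
Δd = αd₀ΔT ⇒ ΔT = Δd/(αd₀) = 0.50 / (2.4×10⁻⁵ × 56.04) = 371.76 K
T_min = 22.3 + 371.76 = 394.06 °C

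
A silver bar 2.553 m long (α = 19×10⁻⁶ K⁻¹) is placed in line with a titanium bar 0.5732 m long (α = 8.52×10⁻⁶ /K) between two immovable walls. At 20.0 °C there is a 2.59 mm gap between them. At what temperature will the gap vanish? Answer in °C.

α₁L₁ = 4.8507×10⁻⁵ m/K, α₂L₂ = 4.883664×10⁻⁶ m/K → total 5.3390664×10⁻⁵ m/K
ΔT = g/(α₁L₁+α₂L₂) = 2.59×10⁻³ / 5.3390664×10⁻⁵ = 48.510 K
T = 20.0 + 48.510 = 68.510 °C

T = 68.5 °C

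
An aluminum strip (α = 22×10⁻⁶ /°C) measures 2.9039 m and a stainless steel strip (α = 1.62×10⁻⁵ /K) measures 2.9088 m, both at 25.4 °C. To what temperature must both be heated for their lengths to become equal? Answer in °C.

L₁(1 + α₁ΔT) = L₂(1 + α₂ΔT) ⇒ ΔT = (L₂ − L₁)/(α₁L₁ − α₂L₂)
L₂ − L₁ = 2.9088 − 2.9039 = 4.90×10⁻³ m
α₁L₁ − α₂L₂ = 22×10⁻⁶×2.9039 − 1.62×10⁻⁵×2.9088 = 1.676324×10⁻⁵ m/K
ΔT = 4.90×10⁻³ / 1.676324×10⁻⁵ = 292.306 K
T = 25.4 + 292.306 = 317.706 °C

T = 317.7 °C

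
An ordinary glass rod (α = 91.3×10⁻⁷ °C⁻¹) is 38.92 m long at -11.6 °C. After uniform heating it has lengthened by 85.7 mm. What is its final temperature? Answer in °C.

ΔL = αL₀ΔT ⇒ ΔT = ΔL / (αL₀)
ΔT = 85.7×10⁻³ m / (91.3×10⁻⁷ × 38.92 m) = 241.18 K
T = -11.6 + 241.18 = 229.58 °C

T = 230 °C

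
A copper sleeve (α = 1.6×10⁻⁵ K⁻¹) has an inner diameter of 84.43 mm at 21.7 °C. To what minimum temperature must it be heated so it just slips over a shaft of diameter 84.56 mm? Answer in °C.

Required Δd = 84.56 − 84.43 = 0.13 mm
Δd = αd₀ΔT ⇒ ΔT = Δd/(αd₀) = 0.13 / (1.6×10⁻⁵ × 84.43) = 96.23 K
T_min = 21.7 + 96.23 = 117.93 °C

T = 118 °C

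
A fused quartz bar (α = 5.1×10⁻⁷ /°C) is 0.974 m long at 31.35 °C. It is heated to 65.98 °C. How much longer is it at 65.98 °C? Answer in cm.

ΔL = 0.00172 cm

|ΔT| = |65.98 − 31.35| = 34.63 K
ΔL = αL₀ΔT = (5.1×10⁻⁷)(0.974)(34.63) = 1.72×10⁻⁵ m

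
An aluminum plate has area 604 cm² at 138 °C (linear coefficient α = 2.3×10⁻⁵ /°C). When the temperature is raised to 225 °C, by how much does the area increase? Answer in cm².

ΔA = 2.42 cm²

Area coefficient ≈ 2α; |ΔT| = 87 K
ΔA = 2αA₀ΔT = 2(2.3×10⁻⁵)(604)(87) = 2.42 cm²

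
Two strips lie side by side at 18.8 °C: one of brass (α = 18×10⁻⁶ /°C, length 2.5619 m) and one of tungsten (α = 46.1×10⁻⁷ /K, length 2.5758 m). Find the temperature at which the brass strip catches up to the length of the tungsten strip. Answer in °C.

L₁(1 + α₁ΔT) = L₂(1 + α₂ΔT) ⇒ ΔT = (L₂ − L₁)/(α₁L₁ − α₂L₂)
L₂ − L₁ = 2.5758 − 2.5619 = 1.39×10⁻² m
α₁L₁ − α₂L₂ = 18×10⁻⁶×2.5619 − 46.1×10⁻⁷×2.5758 = 3.4239762×10⁻⁵ m/K
ΔT = 1.39×10⁻² / 3.4239762×10⁻⁵ = 405.961 K
T = 18.8 + 405.961 = 424.761 °C

T = 424.8 °C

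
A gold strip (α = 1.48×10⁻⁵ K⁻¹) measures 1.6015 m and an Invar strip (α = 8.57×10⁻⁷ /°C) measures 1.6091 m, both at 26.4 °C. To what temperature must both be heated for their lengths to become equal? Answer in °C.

L₁(1 + α₁ΔT) = L₂(1 + α₂ΔT) ⇒ ΔT = (L₂ − L₁)/(α₁L₁ − α₂L₂)
L₂ − L₁ = 1.6091 − 1.6015 = 7.60×10⁻³ m
α₁L₁ − α₂L₂ = 1.48×10⁻⁵×1.6015 − 8.57×10⁻⁷×1.6091 = 2.23232013×10⁻⁵ m/K
ΔT = 7.60×10⁻³ / 2.23232013×10⁻⁵ = 340.453 K
T = 26.4 + 340.453 = 366.853 °C

T = 366.9 °C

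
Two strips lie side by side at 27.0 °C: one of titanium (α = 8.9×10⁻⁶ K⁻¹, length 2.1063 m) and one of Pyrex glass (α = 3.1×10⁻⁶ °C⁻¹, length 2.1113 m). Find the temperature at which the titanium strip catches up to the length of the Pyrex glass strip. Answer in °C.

L₁(1 + α₁ΔT) = L₂(1 + α₂ΔT) ⇒ ΔT = (L₂ − L₁)/(α₁L₁ − α₂L₂)
L₂ − L₁ = 2.1113 − 2.1063 = 5.00×10⁻³ m
α₁L₁ − α₂L₂ = 8.9×10⁻⁶×2.1063 − 3.1×10⁻⁶×2.1113 = 1.220104×10⁻⁵ m/K
ΔT = 5.00×10⁻³ / 1.220104×10⁻⁵ = 409.801 K
T = 27.0 + 409.801 = 436.801 °C

T = 436.8 °C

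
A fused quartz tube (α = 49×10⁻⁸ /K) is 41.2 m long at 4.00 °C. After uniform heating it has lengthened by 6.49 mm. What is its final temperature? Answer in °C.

T = 325 °C

ΔL = αL₀ΔT ⇒ ΔT = ΔL / (αL₀)
ΔT = 6.49×10⁻³ m / (49×10⁻⁸ × 41.2 m) = 321.48 K
T = 4.00 + 321.48 = 325.48 °C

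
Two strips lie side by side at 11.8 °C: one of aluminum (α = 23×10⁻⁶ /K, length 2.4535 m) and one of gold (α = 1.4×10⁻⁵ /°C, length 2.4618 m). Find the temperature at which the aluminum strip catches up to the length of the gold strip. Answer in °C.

L₁(1 + α₁ΔT) = L₂(1 + α₂ΔT) ⇒ ΔT = (L₂ − L₁)/(α₁L₁ − α₂L₂)
L₂ − L₁ = 2.4618 − 2.4535 = 8.30×10⁻³ m
α₁L₁ − α₂L₂ = 23×10⁻⁶×2.4535 − 1.4×10⁻⁵×2.4618 = 2.19653×10⁻⁵ m/K
ΔT = 8.30×10⁻³ / 2.19653×10⁻⁵ = 377.869 K
T = 11.8 + 377.869 = 389.669 °C

T = 389.7 °C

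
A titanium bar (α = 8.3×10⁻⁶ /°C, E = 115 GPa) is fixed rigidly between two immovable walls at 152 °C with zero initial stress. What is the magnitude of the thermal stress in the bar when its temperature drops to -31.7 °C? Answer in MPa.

Fully constrained: the free strain ε = αΔT is blocked, so σ = Eε = EαΔT.
|ΔT| = 183.7 K
σ = 115×10⁹ × 8.3×10⁻⁶ × 183.7 = 1.75×10⁸ Pa

σ = 175 MPa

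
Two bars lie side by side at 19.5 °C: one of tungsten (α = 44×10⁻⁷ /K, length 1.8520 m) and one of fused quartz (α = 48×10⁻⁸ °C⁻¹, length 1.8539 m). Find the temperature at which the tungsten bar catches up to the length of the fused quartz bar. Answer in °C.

Equal length when α₁L₁ΔT − α₂L₂ΔT = L₂ − L₁ = 1.90×10⁻³ m
α₁L₁ = 8.1488×10⁻⁶, α₂L₂ = 8.89872×10⁻⁷ → Δ(αL) = 7.258928×10⁻⁶ m/K
ΔT = 1.90×10⁻³ / 7.258928×10⁻⁶ = 261.747 K, so T = 19.5 + 261.747 = 281.247 °C

T = 281.2 °C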